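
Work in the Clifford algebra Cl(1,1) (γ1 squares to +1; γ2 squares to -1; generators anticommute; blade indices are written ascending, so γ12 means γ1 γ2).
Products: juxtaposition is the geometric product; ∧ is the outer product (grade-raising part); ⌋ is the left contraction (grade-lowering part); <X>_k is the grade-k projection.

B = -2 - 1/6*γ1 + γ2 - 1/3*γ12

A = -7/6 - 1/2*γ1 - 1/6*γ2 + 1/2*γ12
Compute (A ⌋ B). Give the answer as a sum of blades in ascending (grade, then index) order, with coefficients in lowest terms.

step 1: 29/12 + 1/4*γ1 - γ2 + 7/18*γ12
Answer: 29/12 + 1/4*γ1 - γ2 + 7/18*γ12


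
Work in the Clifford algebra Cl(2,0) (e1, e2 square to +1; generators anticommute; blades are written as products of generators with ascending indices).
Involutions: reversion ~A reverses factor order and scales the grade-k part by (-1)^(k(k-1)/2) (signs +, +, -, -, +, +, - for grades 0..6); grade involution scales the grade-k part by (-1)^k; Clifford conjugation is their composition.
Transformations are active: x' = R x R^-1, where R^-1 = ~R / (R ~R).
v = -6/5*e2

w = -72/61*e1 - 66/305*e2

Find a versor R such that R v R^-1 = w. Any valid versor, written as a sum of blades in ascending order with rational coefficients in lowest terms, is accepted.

Take R = v + w = -72/61*e1 - 432/305*e2. Because q(v) = q(w) = 36/25, conjugation by R sends v exactly to w.
Answer: -72/61*e1 - 432/305*e2


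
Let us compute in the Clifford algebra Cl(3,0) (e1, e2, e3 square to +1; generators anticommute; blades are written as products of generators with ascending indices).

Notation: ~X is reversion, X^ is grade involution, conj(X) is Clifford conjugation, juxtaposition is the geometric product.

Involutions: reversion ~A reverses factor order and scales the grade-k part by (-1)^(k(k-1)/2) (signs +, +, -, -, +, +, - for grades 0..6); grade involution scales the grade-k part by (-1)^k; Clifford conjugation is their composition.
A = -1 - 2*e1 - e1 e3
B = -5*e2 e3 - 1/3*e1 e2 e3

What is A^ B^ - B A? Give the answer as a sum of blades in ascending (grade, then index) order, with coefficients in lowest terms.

first term: -1/3*e2 - 5*e1 e2 + 17/3*e2 e3 - 31/3*e1 e2 e3
second term: 1/3*e2 + 5*e1 e2 + 17/3*e2 e3 + 31/3*e1 e2 e3
Answer: -2/3*e2 - 10*e1 e2 - 62/3*e1 e2 e3


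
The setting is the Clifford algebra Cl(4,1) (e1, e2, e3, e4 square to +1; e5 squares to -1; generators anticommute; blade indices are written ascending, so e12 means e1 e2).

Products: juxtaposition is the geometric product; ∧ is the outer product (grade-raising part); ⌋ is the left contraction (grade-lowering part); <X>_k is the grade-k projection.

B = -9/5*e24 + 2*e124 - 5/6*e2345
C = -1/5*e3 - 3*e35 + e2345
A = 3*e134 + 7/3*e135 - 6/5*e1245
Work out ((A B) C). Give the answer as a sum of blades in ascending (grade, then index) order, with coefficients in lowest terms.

step 1: -12/5*e5 + e13 - 54/25*e15 + 6*e23 - 27/5*e123 + 35/18*e124 + 5/2*e125 - 14/3*e2345 + 21/5*e12345
step 2: 14/3 - 22/5*e1 - 6/5*e2 + 36/5*e3 + 27/25*e12 + 162/25*e13 - 3*e15 - 14*e24 - 18*e25 - 12/25*e35 - 6*e45 - 15/2*e123 + 63/5*e124 + 81/5*e125 + 5/2*e134 + 3403/2250*e135 + 27/5*e145 - 12/5*e234 + 14/15*e245 - 797/450*e1234 + 1/2*e1235 - 46/25*e1245 + 35/6*e12345
Answer: 14/3 - 22/5*e1 - 6/5*e2 + 36/5*e3 + 27/25*e12 + 162/25*e13 - 3*e15 - 14*e24 - 18*e25 - 12/25*e35 - 6*e45 - 15/2*e123 + 63/5*e124 + 81/5*e125 + 5/2*e134 + 3403/2250*e135 + 27/5*e145 - 12/5*e234 + 14/15*e245 - 797/450*e1234 + 1/2*e1235 - 46/25*e1245 + 35/6*e12345


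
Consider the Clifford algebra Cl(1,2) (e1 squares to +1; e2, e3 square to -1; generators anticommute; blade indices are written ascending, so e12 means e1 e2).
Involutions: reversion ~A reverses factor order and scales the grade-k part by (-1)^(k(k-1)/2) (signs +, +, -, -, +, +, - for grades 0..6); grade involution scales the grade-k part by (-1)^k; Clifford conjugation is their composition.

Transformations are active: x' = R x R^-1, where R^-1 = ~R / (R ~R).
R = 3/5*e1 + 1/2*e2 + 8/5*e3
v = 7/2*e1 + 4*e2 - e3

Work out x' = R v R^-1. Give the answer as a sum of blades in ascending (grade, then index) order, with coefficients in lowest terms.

~R = 3/5*e1 + 1/2*e2 + 8/5*e3, and R ~R = -49/20, so R^-1 = ~R / (-49/20).
R v = 17/10 + 13/20*e12 - 31/5*e13 - 69/10*e23
Answer: -2123/490*e1 - 230/49*e2 - 299/245*e3


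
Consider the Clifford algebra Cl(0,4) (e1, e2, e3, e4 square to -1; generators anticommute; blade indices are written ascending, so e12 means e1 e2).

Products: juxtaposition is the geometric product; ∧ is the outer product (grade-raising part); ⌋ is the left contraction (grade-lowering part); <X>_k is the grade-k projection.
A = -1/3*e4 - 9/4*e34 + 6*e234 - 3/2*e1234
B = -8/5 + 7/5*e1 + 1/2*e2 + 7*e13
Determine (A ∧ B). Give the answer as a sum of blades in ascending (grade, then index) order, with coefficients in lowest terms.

step 1: 8/15*e4 + 7/15*e14 + 1/6*e24 + 18/5*e34 - 329/60*e134 - 429/40*e234 - 6*e1234
Answer: 8/15*e4 + 7/15*e14 + 1/6*e24 + 18/5*e34 - 329/60*e134 - 429/40*e234 - 6*e1234


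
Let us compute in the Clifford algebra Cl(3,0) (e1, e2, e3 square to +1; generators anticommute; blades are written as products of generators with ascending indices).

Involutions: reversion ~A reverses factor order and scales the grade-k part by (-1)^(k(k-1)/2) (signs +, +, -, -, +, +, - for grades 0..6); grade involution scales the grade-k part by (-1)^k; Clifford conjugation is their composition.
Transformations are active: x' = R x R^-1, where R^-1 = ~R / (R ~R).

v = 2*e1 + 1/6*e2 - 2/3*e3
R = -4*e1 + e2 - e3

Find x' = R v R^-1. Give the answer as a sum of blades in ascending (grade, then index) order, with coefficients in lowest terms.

~R = -4*e1 + e2 - e3, and R ~R = 18, so R^-1 = ~R / (18).
R v = -43/6 - 8/3*e1 e2 + 14/3*e1 e3 - 1/2*e2 e3
Answer: 32/27*e1 - 26/27*e2 + 79/54*e3


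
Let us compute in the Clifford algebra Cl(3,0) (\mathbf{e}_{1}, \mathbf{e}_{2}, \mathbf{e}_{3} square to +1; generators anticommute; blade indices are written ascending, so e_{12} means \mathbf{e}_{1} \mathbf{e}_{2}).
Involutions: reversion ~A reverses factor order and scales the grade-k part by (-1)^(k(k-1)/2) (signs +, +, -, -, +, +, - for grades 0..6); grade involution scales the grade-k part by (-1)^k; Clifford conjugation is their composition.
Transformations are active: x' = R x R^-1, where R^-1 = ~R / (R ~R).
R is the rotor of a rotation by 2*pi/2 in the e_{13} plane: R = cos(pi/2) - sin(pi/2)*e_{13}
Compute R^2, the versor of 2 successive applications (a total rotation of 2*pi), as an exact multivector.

Rotor phase runs at HALF the rotation angle; powers of one rotor simply add phase, so after 2 steps in e_{13} the phase is 2*pi/2 = \pi and R^2 = cos(\pi) - sin(\pi)*e_{13}.
cos(\pi) = -1 and sin(\pi) = 0, so R^2 = -1. The total rotation 2*pi is 1 full turn, so every vector returns to itself, yet the rotor is -1, on the OTHER sheet of the double cover (an odd number of 2*pi turns).
Answer: -1


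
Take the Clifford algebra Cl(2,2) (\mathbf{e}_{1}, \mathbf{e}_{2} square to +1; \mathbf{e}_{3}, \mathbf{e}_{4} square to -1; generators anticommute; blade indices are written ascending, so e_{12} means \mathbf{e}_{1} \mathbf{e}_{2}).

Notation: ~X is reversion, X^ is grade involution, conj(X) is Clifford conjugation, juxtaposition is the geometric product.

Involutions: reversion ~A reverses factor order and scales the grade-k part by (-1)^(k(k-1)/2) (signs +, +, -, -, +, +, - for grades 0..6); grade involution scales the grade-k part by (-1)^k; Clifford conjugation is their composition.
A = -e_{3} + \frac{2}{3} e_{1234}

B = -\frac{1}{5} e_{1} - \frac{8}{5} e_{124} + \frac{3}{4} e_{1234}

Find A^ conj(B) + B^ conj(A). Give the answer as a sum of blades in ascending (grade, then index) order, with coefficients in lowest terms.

first term: \frac{1}{2} - \frac{16}{15} e_{3} - \frac{1}{5} e_{13} - \frac{3}{4} e_{124} - \frac{2}{15} e_{234} - \frac{8}{5} e_{1234}
second term: \frac{1}{2} - \frac{16}{15} e_{3} + \frac{1}{5} e_{13} + \frac{3}{4} e_{124} + \frac{2}{15} e_{234} - \frac{8}{5} e_{1234}
Answer: 1 - \frac{32}{15} e_{3} - \frac{16}{5} e_{1234}


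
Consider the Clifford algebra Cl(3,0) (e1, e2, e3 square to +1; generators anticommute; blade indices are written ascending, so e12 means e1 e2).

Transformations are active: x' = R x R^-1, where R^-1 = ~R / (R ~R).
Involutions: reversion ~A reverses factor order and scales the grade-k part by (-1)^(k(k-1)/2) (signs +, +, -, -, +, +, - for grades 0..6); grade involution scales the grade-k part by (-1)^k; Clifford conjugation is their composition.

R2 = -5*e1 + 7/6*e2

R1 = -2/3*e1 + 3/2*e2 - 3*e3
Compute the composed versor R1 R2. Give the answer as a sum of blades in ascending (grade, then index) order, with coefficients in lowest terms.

Distribute over the terms of R2 (each basis-blade product reordered to ascending indices, repeated generators contracted through their squares):
R1 (-5*e1) = 10/3 + 15/2*e12 - 15*e13
R1 (7/6*e2) = 7/4 - 7/9*e12 + 7/2*e23
Summing the partial products and collecting blades:
Answer: 61/12 + 121/18*e12 - 15*e13 + 7/2*e23


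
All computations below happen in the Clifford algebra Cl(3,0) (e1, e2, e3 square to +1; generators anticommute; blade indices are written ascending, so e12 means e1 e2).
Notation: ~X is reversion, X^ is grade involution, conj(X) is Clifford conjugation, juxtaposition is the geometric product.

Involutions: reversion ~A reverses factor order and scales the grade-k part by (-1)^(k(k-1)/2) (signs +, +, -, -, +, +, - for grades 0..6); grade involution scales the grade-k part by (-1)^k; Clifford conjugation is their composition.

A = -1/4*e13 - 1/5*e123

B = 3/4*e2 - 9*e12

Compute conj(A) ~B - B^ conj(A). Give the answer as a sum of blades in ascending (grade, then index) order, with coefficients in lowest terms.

first term: 9/5*e3 + 3/20*e13 + 9/4*e23 - 3/16*e123
second term: -9/5*e3 - 3/20*e13 + 9/4*e23 + 3/16*e123
Answer: 18/5*e3 + 3/10*e13 - 3/8*e123


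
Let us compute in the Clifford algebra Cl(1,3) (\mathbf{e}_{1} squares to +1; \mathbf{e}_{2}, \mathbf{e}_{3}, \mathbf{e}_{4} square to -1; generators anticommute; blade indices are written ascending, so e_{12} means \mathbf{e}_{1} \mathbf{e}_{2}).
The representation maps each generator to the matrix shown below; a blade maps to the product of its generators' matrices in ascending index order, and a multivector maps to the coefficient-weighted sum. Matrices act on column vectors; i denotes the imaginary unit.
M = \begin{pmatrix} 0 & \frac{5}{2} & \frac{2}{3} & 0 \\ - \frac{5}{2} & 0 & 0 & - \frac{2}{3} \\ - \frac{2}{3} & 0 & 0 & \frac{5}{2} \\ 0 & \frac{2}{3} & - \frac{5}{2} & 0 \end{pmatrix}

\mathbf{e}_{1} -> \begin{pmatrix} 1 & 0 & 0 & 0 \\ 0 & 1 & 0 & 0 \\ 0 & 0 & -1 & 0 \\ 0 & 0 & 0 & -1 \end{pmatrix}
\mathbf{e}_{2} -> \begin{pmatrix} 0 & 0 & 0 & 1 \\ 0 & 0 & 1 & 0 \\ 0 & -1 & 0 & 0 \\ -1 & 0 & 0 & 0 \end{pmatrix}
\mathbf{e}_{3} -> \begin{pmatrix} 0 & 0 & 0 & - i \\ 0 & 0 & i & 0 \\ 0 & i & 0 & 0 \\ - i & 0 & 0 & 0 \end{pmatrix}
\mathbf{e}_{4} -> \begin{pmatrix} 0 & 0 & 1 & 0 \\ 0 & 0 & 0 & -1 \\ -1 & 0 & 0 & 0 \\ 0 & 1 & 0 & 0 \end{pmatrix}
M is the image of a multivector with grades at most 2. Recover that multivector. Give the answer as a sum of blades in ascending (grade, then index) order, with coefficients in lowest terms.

Method: the blade images are trace-orthogonal — tr(rho(e_A) rho(e_B)^-1) = 4 if A = B and 0 otherwise — and rho(e_A)^-1 = (e_A)^2 * rho(e_A) with (e_A)^2 = +1 or -1, so the coefficient of e_A in the preimage is (e_A)^2 * tr(M rho(e_A))/4.
Nonzero projections over blades of grade <= 2: e_{4}: (e_{4})^2 = -1, tr(M rho(e_{4})) = - \frac{8}{3}, coefficient \frac{2}{3}; e_{24}: (e_{24})^2 = -1, tr(M rho(e_{24})) = -10, coefficient \frac{5}{2}. Every other blade of grade <= 2 projects to 0.
Answer: \frac{2}{3} e_{4} + \frac{5}{2} e_{24}


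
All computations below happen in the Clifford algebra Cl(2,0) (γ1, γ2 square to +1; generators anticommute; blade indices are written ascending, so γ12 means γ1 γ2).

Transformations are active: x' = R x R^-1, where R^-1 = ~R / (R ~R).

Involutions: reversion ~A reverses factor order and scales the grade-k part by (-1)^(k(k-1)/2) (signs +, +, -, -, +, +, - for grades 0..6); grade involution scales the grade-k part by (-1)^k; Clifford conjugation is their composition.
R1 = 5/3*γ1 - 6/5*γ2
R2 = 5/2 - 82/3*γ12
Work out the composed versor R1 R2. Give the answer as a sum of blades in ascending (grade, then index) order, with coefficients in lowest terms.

Distribute over the terms of R1 (each basis-blade product reordered to ascending indices, repeated generators contracted through their squares):
(5/3*γ1) R2 = 25/6*γ1 - 410/9*γ2
(-6/5*γ2) R2 = -164/5*γ1 - 3*γ2
Summing the partial products and collecting blades:
Answer: -859/30*γ1 - 437/9*γ2


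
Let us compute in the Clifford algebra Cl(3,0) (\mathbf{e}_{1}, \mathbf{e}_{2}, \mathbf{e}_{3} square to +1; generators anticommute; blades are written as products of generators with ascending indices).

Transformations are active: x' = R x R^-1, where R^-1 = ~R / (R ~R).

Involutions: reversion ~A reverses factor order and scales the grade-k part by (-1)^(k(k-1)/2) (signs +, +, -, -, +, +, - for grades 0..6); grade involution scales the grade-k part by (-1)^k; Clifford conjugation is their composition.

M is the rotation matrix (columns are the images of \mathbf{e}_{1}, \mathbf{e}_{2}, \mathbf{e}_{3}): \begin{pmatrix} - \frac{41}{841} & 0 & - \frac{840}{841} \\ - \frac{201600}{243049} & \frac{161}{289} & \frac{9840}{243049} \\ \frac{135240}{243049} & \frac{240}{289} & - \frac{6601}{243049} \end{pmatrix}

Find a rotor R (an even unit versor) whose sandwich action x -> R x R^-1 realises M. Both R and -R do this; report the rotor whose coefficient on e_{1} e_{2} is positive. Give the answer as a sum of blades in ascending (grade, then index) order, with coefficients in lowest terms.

Method: write R = a + b12*e_{1} e_{2} + b13*e_{1} e_{3} + b23*e_{2} e_{3} with a^2 + b12^2 + b13^2 + b23^2 = 1 (so R^-1 = ~R). Expanding the columns R e_j ~R gives tr M = 4a^2 - 1 and, from the antisymmetric part, M21 - M12 = -4a*b12, M13 - M31 = 4a*b13, M32 - M23 = -4a*b23.
Here tr M = \frac{116951}{243049}, so a^2 = (1 + tr M)/4 = \frac{90000}{243049} and a = ±\frac{300}{493}. Taking a = \frac{300}{493}: M21 - M12 = -\frac{201600}{243049}, M13 - M31 = -\frac{378000}{243049}, M32 - M23 = \frac{192000}{243049}, giving b12 = \frac{168}{493}, b13 = -\frac{315}{493}, b23 = -\frac{160}{493}, i.e. R = \frac{300}{493} + \frac{168}{493} e_{1} e_{2} - \frac{315}{493} e_{1} e_{3} - \frac{160}{493} e_{2} e_{3}.
Its e_{1} e_{2} coefficient is already positive.
Answer: \frac{300}{493} + \frac{168}{493} e_{1} e_{2} - \frac{315}{493} e_{1} e_{3} - \frac{160}{493} e_{2} e_{3}. Key observation: the double cover Spin(3) -> SO(3) sends R and -R to the same matrix (trace \frac{116951}{243049} here), so the stated sign of the e_{1} e_{2} coefficient is what selects one sheet.


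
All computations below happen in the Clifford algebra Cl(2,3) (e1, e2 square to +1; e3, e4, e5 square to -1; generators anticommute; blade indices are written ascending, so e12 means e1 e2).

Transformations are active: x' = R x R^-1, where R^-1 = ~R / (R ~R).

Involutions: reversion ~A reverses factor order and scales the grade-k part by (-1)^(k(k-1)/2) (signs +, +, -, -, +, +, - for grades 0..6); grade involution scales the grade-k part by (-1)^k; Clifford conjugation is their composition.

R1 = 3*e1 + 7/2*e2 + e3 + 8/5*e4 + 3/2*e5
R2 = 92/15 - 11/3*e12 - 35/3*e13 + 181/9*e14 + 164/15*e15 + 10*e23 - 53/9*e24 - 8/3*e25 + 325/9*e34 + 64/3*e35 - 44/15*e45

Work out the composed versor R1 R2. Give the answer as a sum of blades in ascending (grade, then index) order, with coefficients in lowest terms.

Distribute over the terms of R1 (each basis-blade product reordered to ascending indices, repeated generators contracted through their squares):
(3*e1) R2 = 92/5*e1 - 11*e2 - 35*e3 + 181/3*e4 + 164/5*e5 + 30*e123 - 53/3*e124 - 8*e125 + 325/3*e134 + 64*e135 - 44/5*e145
(7/2*e2) R2 = 77/6*e1 + 322/15*e2 + 35*e3 - 371/18*e4 - 28/3*e5 + 245/6*e123 - 1267/18*e124 - 574/15*e125 + 2275/18*e234 + 224/3*e235 - 154/15*e245
(e3) R2 = -35/3*e1 + 10*e2 + 92/15*e3 - 325/9*e4 - 64/3*e5 - 11/3*e123 - 181/9*e134 - 164/15*e135 + 53/9*e234 + 8/3*e235 - 44/15*e345
(8/5*e4) R2 = 1448/45*e1 - 424/45*e2 + 520/9*e3 + 736/75*e4 + 352/75*e5 - 88/15*e124 - 56/3*e134 - 1312/75*e145 + 16*e234 + 64/15*e245 - 512/15*e345
(3/2*e5) R2 = 82/5*e1 - 4*e2 + 32*e3 - 22/5*e4 + 46/5*e5 - 11/2*e125 - 35/2*e135 + 181/6*e145 + 15*e235 - 53/6*e245 + 325/6*e345
Summing the partial products and collecting blades:
Answer: 6133/90*e1 + 317/45*e2 + 4316/45*e3 + 4061/450*e4 + 1202/75*e5 + 403/6*e123 - 8453/90*e124 - 1553/30*e125 + 626/9*e134 + 1067/30*e135 + 581/150*e145 + 2669/18*e234 + 277/3*e235 - 89/6*e245 + 171/10*e345


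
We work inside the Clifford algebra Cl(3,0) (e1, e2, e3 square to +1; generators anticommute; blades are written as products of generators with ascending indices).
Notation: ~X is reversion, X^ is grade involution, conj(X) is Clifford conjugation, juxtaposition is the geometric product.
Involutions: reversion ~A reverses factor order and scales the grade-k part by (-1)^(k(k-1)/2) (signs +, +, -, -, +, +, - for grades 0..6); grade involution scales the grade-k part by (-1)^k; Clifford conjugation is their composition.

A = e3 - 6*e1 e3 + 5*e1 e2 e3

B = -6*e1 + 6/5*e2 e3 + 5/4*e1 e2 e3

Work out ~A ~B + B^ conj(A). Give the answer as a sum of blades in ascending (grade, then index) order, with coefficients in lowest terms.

first term: -25/4 - 6*e1 - 63/10*e2 + 36*e3 + 119/20*e1 e2 + 6*e1 e3 + 30*e2 e3
second term: 25/4 - 6*e1 - 87/10*e2 + 36*e3 + 169/20*e1 e2 - 6*e1 e3 + 30*e2 e3
Answer: -12*e1 - 15*e2 + 72*e3 + 72/5*e1 e2 + 60*e2 e3


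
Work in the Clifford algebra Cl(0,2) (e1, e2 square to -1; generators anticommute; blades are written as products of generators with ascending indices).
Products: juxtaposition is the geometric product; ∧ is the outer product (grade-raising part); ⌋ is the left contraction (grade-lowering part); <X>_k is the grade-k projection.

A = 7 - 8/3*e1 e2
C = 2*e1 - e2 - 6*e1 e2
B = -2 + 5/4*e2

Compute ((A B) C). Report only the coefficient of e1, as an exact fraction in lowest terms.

step 1: -14 + 10/3*e1 + 35/4*e2 + 16/3*e1 e2
step 2: 409/12 - 451/6*e1 + 134/3*e2 + 379/6*e1 e2
Answer: -451/6


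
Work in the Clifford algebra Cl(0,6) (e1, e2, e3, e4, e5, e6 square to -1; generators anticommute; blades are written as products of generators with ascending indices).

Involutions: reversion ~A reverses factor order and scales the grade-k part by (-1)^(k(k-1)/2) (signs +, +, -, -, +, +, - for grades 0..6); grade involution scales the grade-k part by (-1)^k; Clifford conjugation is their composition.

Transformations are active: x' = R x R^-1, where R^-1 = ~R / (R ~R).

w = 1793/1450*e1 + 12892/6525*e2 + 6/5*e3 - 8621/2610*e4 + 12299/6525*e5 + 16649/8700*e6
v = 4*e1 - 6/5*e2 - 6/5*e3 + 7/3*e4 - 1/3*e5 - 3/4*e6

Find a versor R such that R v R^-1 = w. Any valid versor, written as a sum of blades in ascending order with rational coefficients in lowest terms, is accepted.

Since q(v) = q(w) = -89993/3600, the sum R = v + w = 7593/1450*e1 + 5062/6525*e2 - 2531/2610*e4 + 10124/6525*e5 + 2531/2175*e6 does the job whenever invertible.
Answer: 7593/1450*e1 + 5062/6525*e2 - 2531/2610*e4 + 10124/6525*e5 + 2531/2175*e6


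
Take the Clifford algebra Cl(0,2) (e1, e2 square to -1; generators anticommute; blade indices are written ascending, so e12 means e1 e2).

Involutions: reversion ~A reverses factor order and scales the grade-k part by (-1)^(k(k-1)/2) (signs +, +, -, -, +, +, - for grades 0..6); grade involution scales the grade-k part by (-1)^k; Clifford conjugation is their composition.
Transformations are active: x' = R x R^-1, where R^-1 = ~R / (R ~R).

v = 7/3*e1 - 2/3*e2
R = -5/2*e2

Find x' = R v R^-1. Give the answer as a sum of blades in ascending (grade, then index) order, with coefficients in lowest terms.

~R = -5/2*e2, and R ~R = -25/4, so R^-1 = ~R / (-25/4).
R v = -5/3 + 35/6*e12
Answer: -7/3*e1 - 2/3*e2


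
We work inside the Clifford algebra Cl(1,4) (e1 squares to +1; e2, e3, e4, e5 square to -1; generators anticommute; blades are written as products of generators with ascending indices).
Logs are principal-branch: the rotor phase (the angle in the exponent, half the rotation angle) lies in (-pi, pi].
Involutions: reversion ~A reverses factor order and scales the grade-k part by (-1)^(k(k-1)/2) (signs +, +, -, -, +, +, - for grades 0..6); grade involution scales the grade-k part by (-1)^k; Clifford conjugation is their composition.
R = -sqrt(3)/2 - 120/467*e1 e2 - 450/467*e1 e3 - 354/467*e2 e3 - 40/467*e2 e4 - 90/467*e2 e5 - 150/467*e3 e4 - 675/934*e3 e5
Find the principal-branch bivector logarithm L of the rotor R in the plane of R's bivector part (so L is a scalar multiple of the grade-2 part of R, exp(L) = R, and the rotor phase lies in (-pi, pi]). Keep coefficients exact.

The scalar part of R is -sqrt(3)/2, so the principal-branch rotor phase is pinned; divide the bivector part by its sine to get the unit plane — L is the phase times that plane.
Concretely: cos(phase) = -sqrt(3)/2 gives phase = ±5*pi/6, and since phase/sin(phase) is even the sign is immaterial: L = (phase/sin(phase)) * <R>_2 = (5*pi/3) * <R>_2.
Answer: -200*pi/467*e1 e2 - 750*pi/467*e1 e3 - 590*pi/467*e2 e3 - 200*pi/1401*e2 e4 - 150*pi/467*e2 e5 - 250*pi/467*e3 e4 - 1125*pi/934*e3 e5


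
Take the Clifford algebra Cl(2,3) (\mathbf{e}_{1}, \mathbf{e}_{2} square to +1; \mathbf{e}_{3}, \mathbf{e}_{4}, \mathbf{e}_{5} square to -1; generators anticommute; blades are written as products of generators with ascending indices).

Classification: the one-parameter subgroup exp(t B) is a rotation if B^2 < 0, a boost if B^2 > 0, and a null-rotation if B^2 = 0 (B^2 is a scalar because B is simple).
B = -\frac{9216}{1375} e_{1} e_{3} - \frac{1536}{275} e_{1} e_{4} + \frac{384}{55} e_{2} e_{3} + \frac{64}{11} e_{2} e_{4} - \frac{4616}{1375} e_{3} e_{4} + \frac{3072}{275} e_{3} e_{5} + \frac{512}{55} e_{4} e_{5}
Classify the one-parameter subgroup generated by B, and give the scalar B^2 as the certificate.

B^2 term by term: the squares give (-\frac{9216}{1375})^2*(e_{1} e_{3})^2 + (-\frac{1536}{275})^2*(e_{1} e_{4})^2 + (\frac{384}{55})^2*(e_{2} e_{3})^2 + (\frac{64}{11})^2*(e_{2} e_{4})^2 + (-\frac{4616}{1375})^2*(e_{3} e_{4})^2 + (\frac{3072}{275})^2*(e_{3} e_{5})^2 + (\frac{512}{55})^2*(e_{4} e_{5})^2 = \frac{84934656}{1890625}*(+1) + \frac{2359296}{75625}*(+1) + \frac{147456}{3025}*(+1) + \frac{4096}{121}*(+1) + \frac{21307456}{1890625}*(-1) + \frac{9437184}{75625}*(-1) + \frac{262144}{3025}*(-1) = -64 (each basis 2-blade squares to minus the product of its generators' squares); cross terms between blades sharing an index anticommute and cancel; the commuting (index-disjoint) pairs give grade-4 terms 2*c*c'*(blade product), which cancel blade by blade — e_{1} e_{2} e_{3} e_{4}: \frac{1179648}{15125} - \frac{1179648}{15125} = 0; e_{1} e_{3} e_{4} e_{5}: -\frac{9437184}{75625} + \frac{9437184}{75625} = 0; e_{2} e_{3} e_{4} e_{5}: \frac{393216}{3025} - \frac{393216}{3025} = 0 — confirming B is simple. So B^2 = -64.
Answer: rotation, certificate B^2 = -64. B^2 = -64 is basis-independent, so its sign is the whole story.


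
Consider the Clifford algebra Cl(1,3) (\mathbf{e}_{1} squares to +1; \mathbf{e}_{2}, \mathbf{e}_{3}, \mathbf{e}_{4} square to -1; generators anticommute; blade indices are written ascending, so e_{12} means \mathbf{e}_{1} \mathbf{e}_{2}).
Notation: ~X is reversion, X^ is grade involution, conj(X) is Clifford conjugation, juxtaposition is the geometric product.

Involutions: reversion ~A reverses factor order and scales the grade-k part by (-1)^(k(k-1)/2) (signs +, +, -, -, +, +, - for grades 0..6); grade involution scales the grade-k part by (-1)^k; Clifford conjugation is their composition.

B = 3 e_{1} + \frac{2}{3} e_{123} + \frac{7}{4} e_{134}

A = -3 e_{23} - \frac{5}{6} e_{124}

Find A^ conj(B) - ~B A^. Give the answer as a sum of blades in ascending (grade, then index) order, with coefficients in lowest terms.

first term: 2 e_{1} + \frac{35}{24} e_{23} - \frac{5}{2} e_{24} - \frac{5}{9} e_{34} + 9 e_{123} + \frac{21}{4} e_{124}
second term: -2 e_{1} + \frac{35}{24} e_{23} + \frac{5}{2} e_{24} - \frac{5}{9} e_{34} - 9 e_{123} + \frac{21}{4} e_{124}
Answer: 4 e_{1} - 5 e_{24} + 18 e_{123}


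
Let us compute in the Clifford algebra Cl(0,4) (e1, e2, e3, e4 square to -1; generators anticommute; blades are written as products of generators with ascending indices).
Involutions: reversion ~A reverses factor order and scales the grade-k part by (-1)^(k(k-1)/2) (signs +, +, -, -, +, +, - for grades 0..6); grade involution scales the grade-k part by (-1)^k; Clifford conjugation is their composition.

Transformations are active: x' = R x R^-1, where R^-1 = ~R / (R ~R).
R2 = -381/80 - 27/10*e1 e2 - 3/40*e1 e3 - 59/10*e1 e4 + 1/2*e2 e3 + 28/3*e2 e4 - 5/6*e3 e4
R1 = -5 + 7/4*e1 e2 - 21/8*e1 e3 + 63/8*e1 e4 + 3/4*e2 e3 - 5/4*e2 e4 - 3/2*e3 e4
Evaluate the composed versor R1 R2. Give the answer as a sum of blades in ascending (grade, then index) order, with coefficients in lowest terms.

Distribute over the grade parts of R1 (each basis-blade product reordered to ascending indices, repeated generators contracted through their squares):
<R1>_0 (= -5) R2 = 381/16 + 27/2*e1 e2 + 3/8*e1 e3 + 59/2*e1 e4 - 5/2*e2 e3 - 140/3*e2 e4 + 25/6*e3 e4
<R1>_2 (= 7/4*e1 e2 - 21/8*e1 e3 + 63/8*e1 e4 + 3/4*e2 e3 - 5/4*e2 e4 - 3/2*e3 e4) R2 = 58591/960 + 18091/320*e1 e2 - 3719/640*e1 e3 - 100873/1920*e1 e4 + 4081/960*e2 e3 + 1073/64*e2 e4 + 9871/320*e3 e4 + 2545/96*e1 e2 e3 e4
Summing the partial products and collecting blades:
Answer: 81451/960 + 22411/320*e1 e2 - 3479/640*e1 e3 - 44233/1920*e1 e4 + 1681/960*e2 e3 - 5741/192*e2 e4 + 33613/960*e3 e4 + 2545/96*e1 e2 e3 e4


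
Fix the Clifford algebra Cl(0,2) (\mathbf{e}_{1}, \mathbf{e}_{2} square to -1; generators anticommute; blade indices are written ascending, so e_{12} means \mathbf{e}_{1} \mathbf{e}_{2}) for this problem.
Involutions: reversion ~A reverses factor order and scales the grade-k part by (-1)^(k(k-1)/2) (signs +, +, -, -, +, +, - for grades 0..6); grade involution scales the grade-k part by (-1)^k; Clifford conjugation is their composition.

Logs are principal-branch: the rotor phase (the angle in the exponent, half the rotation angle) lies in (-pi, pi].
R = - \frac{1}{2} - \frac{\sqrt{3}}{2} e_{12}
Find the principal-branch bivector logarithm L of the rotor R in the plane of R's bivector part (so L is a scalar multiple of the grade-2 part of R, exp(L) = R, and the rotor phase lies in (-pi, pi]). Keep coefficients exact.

The scalar part of R is - \frac{1}{2}, which pins the rotor phase on the principal branch; dividing the bivector part by the sine of that phase recovers the unit plane, and L is the phase times that plane.
Concretely: cos(phase) = - \frac{1}{2} gives phase = ±\frac{2 \pi}{3}, and since phase/sin(phase) is even the sign is immaterial: L = (phase/sin(phase)) * <R>_2 = (\frac{4 \sqrt{3} \pi}{9}) * <R>_2.
Answer: - \frac{2 \pi}{3} e_{12}


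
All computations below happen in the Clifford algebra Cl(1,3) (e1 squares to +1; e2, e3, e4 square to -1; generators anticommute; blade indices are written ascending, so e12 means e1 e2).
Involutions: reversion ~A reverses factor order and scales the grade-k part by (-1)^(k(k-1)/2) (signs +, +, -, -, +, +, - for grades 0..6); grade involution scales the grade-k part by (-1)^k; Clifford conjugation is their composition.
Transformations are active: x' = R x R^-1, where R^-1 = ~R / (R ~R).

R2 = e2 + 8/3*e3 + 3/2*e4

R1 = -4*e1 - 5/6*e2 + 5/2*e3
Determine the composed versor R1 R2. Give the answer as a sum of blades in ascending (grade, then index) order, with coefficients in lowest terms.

Distribute over the terms of R1 (each basis-blade product reordered to ascending indices, repeated generators contracted through their squares):
(-4*e1) R2 = -4*e12 - 32/3*e13 - 6*e14
(-5/6*e2) R2 = 5/6 - 20/9*e23 - 5/4*e24
(5/2*e3) R2 = -20/3 - 5/2*e23 + 15/4*e34
Summing the partial products and collecting blades:
Answer: -35/6 - 4*e12 - 32/3*e13 - 6*e14 - 85/18*e23 - 5/4*e24 + 15/4*e34


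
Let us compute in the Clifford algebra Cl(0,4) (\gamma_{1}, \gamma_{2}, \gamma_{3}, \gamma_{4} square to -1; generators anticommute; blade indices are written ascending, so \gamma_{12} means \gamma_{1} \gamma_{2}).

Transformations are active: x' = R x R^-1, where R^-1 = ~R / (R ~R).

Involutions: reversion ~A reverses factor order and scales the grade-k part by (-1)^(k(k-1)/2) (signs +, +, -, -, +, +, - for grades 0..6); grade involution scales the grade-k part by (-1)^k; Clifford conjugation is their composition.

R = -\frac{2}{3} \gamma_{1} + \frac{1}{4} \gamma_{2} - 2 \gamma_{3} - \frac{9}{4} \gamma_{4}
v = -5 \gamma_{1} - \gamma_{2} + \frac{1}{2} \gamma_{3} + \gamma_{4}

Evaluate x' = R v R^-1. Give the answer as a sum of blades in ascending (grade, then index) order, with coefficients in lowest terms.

~R = -\frac{2}{3} \gamma_{1} + \frac{1}{4} \gamma_{2} - 2 \gamma_{3} - \frac{9}{4} \gamma_{4}, and R ~R = -\frac{689}{72}, so R^-1 = ~R / (-\frac{689}{72}).
R v = \frac{1}{6} + \frac{23}{12} \gamma_{12} - \frac{31}{3} \gamma_{13} - \frac{143}{12} \gamma_{14} - \frac{15}{8} \gamma_{23} - 2 \gamma_{24} - \frac{7}{8} \gamma_{34}
Answer: \frac{3461}{689} \gamma_{1} + \frac{683}{689} \gamma_{2} - \frac{593}{1378} \gamma_{3} - \frac{635}{689} \gamma_{4}


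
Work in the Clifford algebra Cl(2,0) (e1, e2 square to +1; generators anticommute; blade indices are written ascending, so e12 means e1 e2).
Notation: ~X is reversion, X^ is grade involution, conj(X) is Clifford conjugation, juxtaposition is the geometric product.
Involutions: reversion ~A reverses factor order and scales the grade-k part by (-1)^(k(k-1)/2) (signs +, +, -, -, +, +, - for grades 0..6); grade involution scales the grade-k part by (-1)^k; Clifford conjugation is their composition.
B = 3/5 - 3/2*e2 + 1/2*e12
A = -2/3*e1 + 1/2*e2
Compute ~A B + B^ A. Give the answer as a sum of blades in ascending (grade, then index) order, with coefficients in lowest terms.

first term: -3/4 - 13/20*e1 - 1/30*e2 + e12
second term: 3/4 - 3/20*e1 + 19/30*e2 + e12
Answer: -4/5*e1 + 3/5*e2 + 2*e12


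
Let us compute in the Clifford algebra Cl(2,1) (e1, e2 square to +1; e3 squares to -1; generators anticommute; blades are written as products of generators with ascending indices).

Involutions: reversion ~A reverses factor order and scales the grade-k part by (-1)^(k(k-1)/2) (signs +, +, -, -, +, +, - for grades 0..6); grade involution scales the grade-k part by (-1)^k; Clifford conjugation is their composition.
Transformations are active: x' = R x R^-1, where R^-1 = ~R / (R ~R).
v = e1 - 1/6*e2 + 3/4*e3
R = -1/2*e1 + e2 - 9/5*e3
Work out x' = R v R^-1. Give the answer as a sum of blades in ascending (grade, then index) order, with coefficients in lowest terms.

~R = -1/2*e1 + e2 - 9/5*e3, and R ~R = -199/100, so R^-1 = ~R / (-199/100).
R v = 41/60 - 11/12*e1 e2 + 57/40*e1 e3 + 9/20*e2 e3
Answer: -392/597*e1 - 207/398*e2 + 387/796*e3


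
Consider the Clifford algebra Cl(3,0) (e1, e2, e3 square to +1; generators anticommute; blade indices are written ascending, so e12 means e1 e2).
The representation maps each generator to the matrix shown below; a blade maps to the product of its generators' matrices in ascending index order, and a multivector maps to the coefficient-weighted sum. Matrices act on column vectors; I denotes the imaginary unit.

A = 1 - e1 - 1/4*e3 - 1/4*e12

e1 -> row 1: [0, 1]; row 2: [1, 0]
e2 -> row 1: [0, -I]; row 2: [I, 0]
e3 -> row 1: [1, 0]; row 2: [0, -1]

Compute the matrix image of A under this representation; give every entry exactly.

Bivector images (products of the table entries): rho(e12) = rho(e1)rho(e2) = row 1: [I, 0]; row 2: [0, -I].
M = (1)*1 + (-1)*rho(e1) + (-1/4)*rho(e3) + (-1/4)*rho(e12), summed entrywise (1 is the identity matrix):
Answer: row 1: [3/4 - I/4, -1]; row 2: [-1, 5/4 + I/4]


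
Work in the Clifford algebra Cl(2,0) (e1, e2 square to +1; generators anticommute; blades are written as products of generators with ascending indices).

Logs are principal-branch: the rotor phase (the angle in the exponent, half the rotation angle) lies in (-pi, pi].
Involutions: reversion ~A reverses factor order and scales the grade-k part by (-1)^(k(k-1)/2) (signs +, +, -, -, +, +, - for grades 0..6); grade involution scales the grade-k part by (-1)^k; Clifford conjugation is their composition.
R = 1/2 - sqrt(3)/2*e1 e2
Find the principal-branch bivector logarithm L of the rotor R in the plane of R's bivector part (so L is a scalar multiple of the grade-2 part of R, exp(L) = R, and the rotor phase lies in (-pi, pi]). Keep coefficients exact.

The scalar part of R is 1/2, so the principal-branch rotor phase is pinned; divide the bivector part by its sine to get the unit plane — L is the phase times that plane.
Concretely: cos(phase) = 1/2 gives phase = ±pi/3, and since phase/sin(phase) is even the sign is immaterial: L = (phase/sin(phase)) * <R>_2 = (2*sqrt(3)*pi/9) * <R>_2.
Answer: -pi/3*e1 e2


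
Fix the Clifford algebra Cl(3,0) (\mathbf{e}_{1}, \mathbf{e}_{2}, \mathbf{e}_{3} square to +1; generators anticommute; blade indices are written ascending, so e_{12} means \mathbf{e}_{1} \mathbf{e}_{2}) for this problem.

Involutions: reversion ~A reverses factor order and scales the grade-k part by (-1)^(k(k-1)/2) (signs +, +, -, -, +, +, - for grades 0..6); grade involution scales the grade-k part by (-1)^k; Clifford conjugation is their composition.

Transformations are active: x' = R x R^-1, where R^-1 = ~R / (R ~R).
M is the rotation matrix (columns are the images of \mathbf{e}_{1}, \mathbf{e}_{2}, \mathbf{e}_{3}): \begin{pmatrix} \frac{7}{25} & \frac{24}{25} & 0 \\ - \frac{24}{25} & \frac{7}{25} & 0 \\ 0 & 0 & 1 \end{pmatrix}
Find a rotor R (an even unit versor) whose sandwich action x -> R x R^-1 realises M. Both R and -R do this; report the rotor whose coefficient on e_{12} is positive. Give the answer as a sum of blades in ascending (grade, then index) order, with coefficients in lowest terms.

Method: write R = a + b12*e_{12} + b13*e_{13} + b23*e_{23} with a^2 + b12^2 + b13^2 + b23^2 = 1 (so R^-1 = ~R). Expanding the columns R e_j ~R gives tr M = 4a^2 - 1 and, from the antisymmetric part, M21 - M12 = -4a*b12, M13 - M31 = 4a*b13, M32 - M23 = -4a*b23.
Here tr M = \frac{39}{25}, so a^2 = (1 + tr M)/4 = \frac{16}{25} and a = ±\frac{4}{5}. Taking a = \frac{4}{5}: M21 - M12 = -\frac{48}{25}, M13 - M31 = 0, M32 - M23 = 0, giving b12 = \frac{3}{5}, b13 = 0, b23 = 0, i.e. R = \frac{4}{5} + \frac{3}{5} e_{12}.
Its e_{12} coefficient is already positive.
Answer: \frac{4}{5} + \frac{3}{5} e_{12}. Why the constraint matters: R and -R act identically through the sandwich — M has trace \frac{39}{25} either way — so only the sign condition on e_{12} picks one of the two preimages.


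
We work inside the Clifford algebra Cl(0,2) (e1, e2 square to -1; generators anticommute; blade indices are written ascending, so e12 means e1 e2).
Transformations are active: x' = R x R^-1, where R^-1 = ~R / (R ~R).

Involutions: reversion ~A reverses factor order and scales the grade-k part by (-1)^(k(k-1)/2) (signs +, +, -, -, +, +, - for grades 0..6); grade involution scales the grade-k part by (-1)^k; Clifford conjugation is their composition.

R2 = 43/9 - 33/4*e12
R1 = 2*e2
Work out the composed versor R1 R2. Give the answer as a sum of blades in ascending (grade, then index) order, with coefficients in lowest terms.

Distribute over the terms of R1 (each basis-blade product reordered to ascending indices, repeated generators contracted through their squares):
(2*e2) R2 = -33/2*e1 + 86/9*e2
Answer: -33/2*e1 + 86/9*e2


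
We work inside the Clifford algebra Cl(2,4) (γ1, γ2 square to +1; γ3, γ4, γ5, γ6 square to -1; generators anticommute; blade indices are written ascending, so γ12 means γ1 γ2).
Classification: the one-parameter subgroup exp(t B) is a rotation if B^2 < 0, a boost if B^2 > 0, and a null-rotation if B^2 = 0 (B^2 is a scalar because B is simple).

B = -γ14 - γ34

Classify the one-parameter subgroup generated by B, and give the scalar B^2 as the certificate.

B^2 term by term: the squares give (-1)^2*(γ14)^2 + (-1)^2*(γ34)^2 = 1*(+1) + 1*(-1) = 0 (each basis 2-blade squares to minus the product of its generators' squares); cross terms between blades sharing an index anticommute and cancel. So B^2 = 0.
Answer: null-rotation, certificate B^2 = 0. No conjugation can change B^2 = 0; the sign gives the class.


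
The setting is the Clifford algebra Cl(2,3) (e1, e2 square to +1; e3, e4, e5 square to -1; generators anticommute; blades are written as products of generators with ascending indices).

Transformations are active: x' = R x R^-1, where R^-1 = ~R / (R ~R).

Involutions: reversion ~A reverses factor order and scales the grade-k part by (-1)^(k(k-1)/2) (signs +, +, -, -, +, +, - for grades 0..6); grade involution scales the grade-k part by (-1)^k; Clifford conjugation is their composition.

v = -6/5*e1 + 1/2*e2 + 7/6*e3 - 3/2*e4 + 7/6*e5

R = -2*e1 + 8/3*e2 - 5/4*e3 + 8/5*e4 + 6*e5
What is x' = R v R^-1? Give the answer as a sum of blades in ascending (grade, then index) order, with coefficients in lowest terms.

~R = -2*e1 + 8/3*e2 - 5/4*e3 + 8/5*e4 + 6*e5, and R ~R = -104441/3600, so R^-1 = ~R / (-104441/3600).
R v = 71/120 + 11/5*e1 e2 - 23/6*e1 e3 + 123/25*e1 e4 + 73/15*e1 e5 + 269/72*e2 e3 - 24/5*e2 e4 + 1/9*e2 e5 + 1/120*e3 e4 - 203/24*e3 e5 + 163/15*e4 e5
Answer: 9426/7355*e1 - 1791/2942*e2 - 9847/8826*e3 + 4221/2942*e4 - 12457/8826*e5


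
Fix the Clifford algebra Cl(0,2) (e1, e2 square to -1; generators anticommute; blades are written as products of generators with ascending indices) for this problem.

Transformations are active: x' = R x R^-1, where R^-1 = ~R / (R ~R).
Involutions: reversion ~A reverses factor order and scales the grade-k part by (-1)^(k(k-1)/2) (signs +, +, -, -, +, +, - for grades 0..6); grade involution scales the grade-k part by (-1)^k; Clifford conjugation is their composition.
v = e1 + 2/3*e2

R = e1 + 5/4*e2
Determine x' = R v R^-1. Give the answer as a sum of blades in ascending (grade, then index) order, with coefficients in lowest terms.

~R = e1 + 5/4*e2, and R ~R = -41/16, so R^-1 = ~R / (-41/16).
R v = -11/6 - 7/12*e1 e2
Answer: 53/123*e1 + 46/41*e2


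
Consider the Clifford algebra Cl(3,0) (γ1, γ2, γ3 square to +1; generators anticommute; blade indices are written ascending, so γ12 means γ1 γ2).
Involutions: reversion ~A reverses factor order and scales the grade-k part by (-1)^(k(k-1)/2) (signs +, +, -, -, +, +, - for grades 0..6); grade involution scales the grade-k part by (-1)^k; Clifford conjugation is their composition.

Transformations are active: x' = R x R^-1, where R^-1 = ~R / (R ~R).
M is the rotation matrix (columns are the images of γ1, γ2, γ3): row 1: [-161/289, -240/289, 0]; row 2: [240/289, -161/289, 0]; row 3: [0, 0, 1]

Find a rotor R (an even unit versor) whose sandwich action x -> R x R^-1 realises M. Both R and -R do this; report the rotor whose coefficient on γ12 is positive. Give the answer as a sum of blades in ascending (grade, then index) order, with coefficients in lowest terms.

Method: write R = a + b12*γ12 + b13*γ13 + b23*γ23 with a^2 + b12^2 + b13^2 + b23^2 = 1 (so R^-1 = ~R). Expanding the columns R e_j ~R gives tr M = 4a^2 - 1 and, from the antisymmetric part, M21 - M12 = -4a*b12, M13 - M31 = 4a*b13, M32 - M23 = -4a*b23.
Here tr M = -33/289, so a^2 = (1 + tr M)/4 = 64/289 and a = ±8/17. Taking a = 8/17: M21 - M12 = 480/289, M13 - M31 = 0, M32 - M23 = 0, giving b12 = -15/17, b13 = 0, b23 = 0, i.e. R = 8/17 - 15/17*γ12.
Its γ12 coefficient is negative, so report the other preimage -R.
Answer: -8/17 + 15/17*γ12. Sheet selection: the two-to-one cover makes ±R indistinguishable at the matrix level (trace -33/289), so uniqueness comes from the required sign on γ12.


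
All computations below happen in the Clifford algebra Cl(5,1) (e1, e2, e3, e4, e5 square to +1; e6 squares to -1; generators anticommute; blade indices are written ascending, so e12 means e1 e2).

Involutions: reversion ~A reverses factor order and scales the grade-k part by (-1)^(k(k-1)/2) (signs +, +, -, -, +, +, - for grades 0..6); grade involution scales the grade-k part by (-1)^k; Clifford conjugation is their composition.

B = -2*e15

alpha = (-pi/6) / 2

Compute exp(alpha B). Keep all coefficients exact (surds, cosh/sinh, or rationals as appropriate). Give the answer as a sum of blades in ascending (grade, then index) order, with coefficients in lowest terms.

B^2 = (-2)^2*(e15)^2 = 4*(-1) = -4 (a basis 2-blade squares to minus the product of its generators' squares).
B^2 = -4 — a negative square means the series sums to a rotation: l = 2, alpha*l = -pi/6, so exp(alpha B) = cos(-pi/6) + (sin(-pi/6)/2)*B = sqrt(3)/2 + (-1/4)*B.
Answer: sqrt(3)/2 + 1/2*e15
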